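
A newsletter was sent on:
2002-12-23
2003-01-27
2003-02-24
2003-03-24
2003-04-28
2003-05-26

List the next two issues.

These are Mondays at 28- or 35-day spacing (35, 28, 28, 35, 28).
The pattern: 4th Monday of the month.
June 2003 — 4th Monday is 2003-06-23.
4th Monday of July 2003: 2003-07-28.

2003-06-23, 2003-07-28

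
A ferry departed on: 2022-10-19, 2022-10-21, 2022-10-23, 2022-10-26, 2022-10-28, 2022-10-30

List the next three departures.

Gaps: 2, 2, 3, 2, 2 days — not constant, but cyclic with period 3.
The events fall on every Wednesday, Friday and Sunday.
The following Wednesday is 2022-11-02.
Next Friday: 2022-11-04.
Next Sunday: 2022-11-06.

2022-11-02, 2022-11-04, 2022-11-06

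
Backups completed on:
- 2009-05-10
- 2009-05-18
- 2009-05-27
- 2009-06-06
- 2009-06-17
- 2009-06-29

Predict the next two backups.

Intervals are 8, 9, 10, 11, 12 days — an arithmetic progression with common difference 1.
Next gap: 13 days. 2009-06-29 + 13 days = 2009-07-12.
Next gap: 14 days. 2009-07-12 + 14 days = 2009-07-26.

2009-07-12, 2009-07-26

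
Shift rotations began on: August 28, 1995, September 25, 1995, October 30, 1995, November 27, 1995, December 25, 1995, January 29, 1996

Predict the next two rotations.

These are Mondays with 28, 35, 28, 28, 35-day gaps.
Each is the final Monday of its month — October 30, 1995 is past the 28th, so '4th Monday' doesn't fit.
February 1996 ends with Monday February 26, 1996.
March 1996 ends with Monday March 25, 1996.

February 26, 1996; March 25, 1996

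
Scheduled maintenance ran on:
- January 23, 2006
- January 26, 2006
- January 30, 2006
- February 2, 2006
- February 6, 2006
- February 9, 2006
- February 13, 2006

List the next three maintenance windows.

Every event lands on a Monday or Thursday (gaps cycle 3, 4, 3, 4, 3, 4).
So the schedule is: every Monday and Thursday.
Next Thursday: February 16, 2006.
Next Monday: February 20, 2006.
The following Thursday is February 23, 2006.

February 16, 2006; February 20, 2006; February 23, 2006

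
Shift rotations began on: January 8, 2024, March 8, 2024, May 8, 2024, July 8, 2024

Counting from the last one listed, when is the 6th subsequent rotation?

July 8, 2025

Gaps: 60, 61, 61 days — not constant. Every event is on the 8th of the month.
Pattern: the 8th of every 2 months.
September 2024: September 8, 2024.
Next: November 2024 → November 8, 2024.
Next: January 2025 → January 8, 2025.
Next: March 2025 → March 8, 2025.
May 2025: May 8, 2025.
Next: July 2025 → July 8, 2025.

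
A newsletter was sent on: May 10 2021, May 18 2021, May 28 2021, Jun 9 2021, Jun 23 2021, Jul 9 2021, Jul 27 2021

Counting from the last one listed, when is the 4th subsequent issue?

The spacing grows by 2 each time: 8, 10, 12, 14, 16, 18 days.
Next gap: 20 days. Jul 27 2021 + 20 days = Aug 16 2021.
Next gap: 22 days. Aug 16 2021 + 22 days = Sep 7 2021.
Next gap: 24 days. Sep 7 2021 + 24 days = Oct 1 2021.
Next gap: 26 days. Oct 1 2021 + 26 days = Oct 27 2021.

Oct 27 2021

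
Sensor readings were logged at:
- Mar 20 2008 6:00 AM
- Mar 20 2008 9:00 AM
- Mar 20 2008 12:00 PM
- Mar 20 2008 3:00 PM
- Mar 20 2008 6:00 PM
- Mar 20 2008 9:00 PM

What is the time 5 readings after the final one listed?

Gaps: 3, 3, 3, 3, 3 hours — each event is 3 hours after the previous one.
Mar 20 2008 9:00 PM + 3 h = Mar 21 2008 12:00 AM.
Mar 21 2008 12:00 AM + 3 h = Mar 21 2008 3:00 AM.
Mar 21 2008 3:00 AM + 3 h = Mar 21 2008 6:00 AM.
Mar 21 2008 6:00 AM + 3 h = Mar 21 2008 9:00 AM.
Mar 21 2008 9:00 AM + 3 h = Mar 21 2008 12:00 PM.

Mar 21 2008 12:00 PM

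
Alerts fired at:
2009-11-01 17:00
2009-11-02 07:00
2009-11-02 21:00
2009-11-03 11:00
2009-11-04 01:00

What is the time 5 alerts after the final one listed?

Gaps: 14, 14, 14, 14 hours — each event is 14 hours after the previous one.
2009-11-04 01:00 + 14 h = 2009-11-04 15:00.
2009-11-04 15:00 + 14 h = 2009-11-05 05:00.
2009-11-05 05:00 + 14 h = 2009-11-05 19:00.
2009-11-05 19:00 + 14 h = 2009-11-06 09:00.
2009-11-06 09:00 + 14 h = 2009-11-06 23:00.

2009-11-06 23:00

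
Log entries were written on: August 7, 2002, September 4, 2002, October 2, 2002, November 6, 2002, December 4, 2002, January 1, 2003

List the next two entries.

February 5, 2003; March 5, 2003

All dates are Wednesdays, 28, 28, 35, 28, 28 days apart.
Specifically, the 1st Wednesday of each month.
February 2003 — 1st Wednesday is February 5, 2003.
March 2003 — 1st Wednesday is March 5, 2003.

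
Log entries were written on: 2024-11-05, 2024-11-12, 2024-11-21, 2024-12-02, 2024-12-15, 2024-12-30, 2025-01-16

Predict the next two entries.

2025-02-04, 2025-02-25

Gaps: 7, 9, 11, 13, 15, 17 days — each gap is 2 larger than the previous one.
Next gap: 19 days. 2025-01-16 + 19 days = 2025-02-04.
Next gap: 21 days. 2025-02-04 + 21 days = 2025-02-25.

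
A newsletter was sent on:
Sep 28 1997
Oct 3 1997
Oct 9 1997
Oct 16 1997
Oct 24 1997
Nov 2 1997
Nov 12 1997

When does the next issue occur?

Gaps: 5, 6, 7, 8, 9, 10 days — each gap is 1 larger than the previous one.
Next gap: 11 days. Nov 12 1997 + 11 days = Nov 23 1997.

Nov 23 1997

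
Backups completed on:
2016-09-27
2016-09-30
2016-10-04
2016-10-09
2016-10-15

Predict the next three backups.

The spacing grows by 1 each time: 3, 4, 5, 6 days.
Next gap: 7 days. 2016-10-15 + 7 days = 2016-10-22.
Next gap: 8 days. 2016-10-22 + 8 days = 2016-10-30.
Next gap: 9 days. 2016-10-30 + 9 days = 2016-11-08.

2016-10-22, 2016-10-30, 2016-11-08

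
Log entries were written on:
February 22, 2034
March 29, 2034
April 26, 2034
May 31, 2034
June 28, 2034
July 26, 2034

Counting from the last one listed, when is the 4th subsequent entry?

These are Wednesdays with 35, 28, 35, 28, 28-day gaps.
Each is the final Wednesday of its month — March 29, 2034 is past the 28th, so '4th Wednesday' doesn't fit.
Last Wednesday of August 2034: August 30, 2034.
September 2034 ends with Wednesday September 27, 2034.
Last Wednesday of October 2034: October 25, 2034.
November 2034 ends with Wednesday November 29, 2034.

November 29, 2034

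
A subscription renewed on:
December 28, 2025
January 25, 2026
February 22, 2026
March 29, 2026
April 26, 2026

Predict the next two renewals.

Every date is a Sunday; gaps 28, 28, 35, 28 days.
Each is the last Sunday of its month (at least one falls on the 29th or later, ruling out '4th Sunday').
May 2026 ends with Sunday May 31, 2026.
June 2026 ends with Sunday June 28, 2026.

May 31, 2026; June 28, 2026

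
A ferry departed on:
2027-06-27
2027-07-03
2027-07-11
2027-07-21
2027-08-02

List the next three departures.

The spacing grows by 2 each time: 6, 8, 10, 12 days.
Next gap: 14 days. 2027-08-02 + 14 days = 2027-08-16.
Next gap: 16 days. 2027-08-16 + 16 days = 2027-09-01.
Next gap: 18 days. 2027-09-01 + 18 days = 2027-09-19.

2027-08-16, 2027-09-01, 2027-09-19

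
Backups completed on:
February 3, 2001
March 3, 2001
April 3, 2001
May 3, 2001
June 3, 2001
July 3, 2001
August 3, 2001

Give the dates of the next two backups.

September 3, 2001; October 3, 2001

Each date is the 3rd; the gaps (28, 31, 30, 31, 30, 31) track the month lengths.
The rule is the 3rd of each month.
Next: September 2001 → September 3, 2001.
October 2001: October 3, 2001.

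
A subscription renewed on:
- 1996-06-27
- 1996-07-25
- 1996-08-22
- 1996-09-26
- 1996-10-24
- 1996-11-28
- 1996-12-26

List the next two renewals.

1997-01-23, 1997-02-27

These are Thursdays at 28- or 35-day spacing (28, 28, 35, 28, 35, 28).
The pattern: 4th Thursday of the month.
4th Thursday of January 1997: 1997-01-23.
February 1997 — 4th Thursday is 1997-02-27.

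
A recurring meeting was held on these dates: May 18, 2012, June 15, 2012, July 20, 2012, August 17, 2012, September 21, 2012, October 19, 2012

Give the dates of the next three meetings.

November 16, 2012; December 21, 2012; January 18, 2013

All dates are Fridays, 28, 35, 28, 35, 28 days apart.
Specifically, the 3rd Friday of each month.
3rd Friday of November 2012: November 16, 2012.
3rd Friday of December 2012: December 21, 2012.
January 2013 — 3rd Friday is January 18, 2013.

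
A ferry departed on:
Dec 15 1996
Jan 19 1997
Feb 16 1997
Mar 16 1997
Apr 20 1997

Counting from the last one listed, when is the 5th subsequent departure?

These are Sundays at 28- or 35-day spacing (35, 28, 28, 35).
The pattern: 3rd Sunday of the month.
May 1997 — 3rd Sunday is May 18 1997.
June 1997 — 3rd Sunday is Jun 15 1997.
July 1997 — 3rd Sunday is Jul 20 1997.
3rd Sunday of August 1997: Aug 17 1997.
September 1997 — 3rd Sunday is Sep 21 1997.

Sep 21 1997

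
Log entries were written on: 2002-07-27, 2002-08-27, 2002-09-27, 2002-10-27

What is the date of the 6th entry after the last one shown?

2003-04-27

The day-of-month is always 27 (31, 31, 30 days between events).
So this recurs on the 27th of each month.
November 2002: 2002-11-27.
Next: December 2002 → 2002-12-27.
Next: January 2003 → 2003-01-27.
Next: February 2003 → 2003-02-27.
Next: March 2003 → 2003-03-27.
Next: April 2003 → 2003-04-27.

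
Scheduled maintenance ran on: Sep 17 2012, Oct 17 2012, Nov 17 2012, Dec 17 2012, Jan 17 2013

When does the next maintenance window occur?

Feb 17 2013

Gaps: 30, 31, 30, 31 days — not constant. Every event is on the 17th of the month.
Pattern: the 17th of each month.
February 2013: Feb 17 2013.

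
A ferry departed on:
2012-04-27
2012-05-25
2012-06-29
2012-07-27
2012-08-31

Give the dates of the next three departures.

2012-09-28, 2012-10-26, 2012-11-30

All Fridays; the gaps (28, 35, 28, 35) vary with month length.
This is the last Friday of each month.
September 2012 ends with Friday 2012-09-28.
Last Friday of October 2012: 2012-10-26.
November 2012 ends with Friday 2012-11-30.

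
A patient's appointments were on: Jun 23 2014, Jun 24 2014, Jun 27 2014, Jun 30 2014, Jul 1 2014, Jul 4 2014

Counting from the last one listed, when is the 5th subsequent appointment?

Jul 15 2014

Every event lands on a Monday or Tuesday or Friday (gaps cycle 1, 3, 3, 1, 3).
So the schedule is: every Monday, Tuesday and Friday.
The following Monday is Jul 7 2014.
The following Tuesday is Jul 8 2014.
The following Friday is Jul 11 2014.
Next Monday: Jul 14 2014.
Next Tuesday: Jul 15 2014.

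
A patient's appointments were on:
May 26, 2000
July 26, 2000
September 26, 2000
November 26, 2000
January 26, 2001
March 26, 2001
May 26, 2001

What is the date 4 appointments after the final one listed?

January 26, 2002

The day-of-month is always 26 (61, 62, 61, 61, 59, 61 days between events).
So this recurs on the 26th of every 2 months.
July 2001: July 26, 2001.
Next: September 2001 → September 26, 2001.
November 2001: November 26, 2001.
January 2002: January 26, 2002.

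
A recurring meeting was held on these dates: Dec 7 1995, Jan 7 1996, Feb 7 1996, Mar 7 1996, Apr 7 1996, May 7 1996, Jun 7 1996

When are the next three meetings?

Jul 7 1996, Aug 7 1996, Sep 7 1996

Each date is the 7th; the gaps (31, 31, 29, 31, 30, 31) track the month lengths.
The rule is the 7th of each month.
Next: July 1996 → Jul 7 1996.
August 1996: Aug 7 1996.
Next: September 1996 → Sep 7 1996.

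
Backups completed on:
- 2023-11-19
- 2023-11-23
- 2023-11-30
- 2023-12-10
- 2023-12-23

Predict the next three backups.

The spacing grows by 3 each time: 4, 7, 10, 13 days.
Next gap: 16 days. 2023-12-23 + 16 days = 2024-01-08.
Next gap: 19 days. 2024-01-08 + 19 days = 2024-01-27.
Next gap: 22 days. 2024-01-27 + 22 days = 2024-02-18.

2024-01-08, 2024-01-27, 2024-02-18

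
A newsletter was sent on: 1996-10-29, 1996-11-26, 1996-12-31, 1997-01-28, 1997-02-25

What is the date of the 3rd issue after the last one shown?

1997-05-27

These are Tuesdays with 28, 35, 28, 28-day gaps.
Each is the final Tuesday of its month — 1996-10-29 is past the 28th, so '4th Tuesday' doesn't fit.
Last Tuesday of March 1997: 1997-03-25.
Last Tuesday of April 1997: 1997-04-29.
May 1997 ends with Tuesday 1997-05-27.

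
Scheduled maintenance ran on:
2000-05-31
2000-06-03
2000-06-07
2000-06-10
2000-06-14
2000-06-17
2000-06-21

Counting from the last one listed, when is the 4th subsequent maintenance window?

2000-07-05

Gaps: 3, 4, 3, 4, 3, 4 days — not constant, but cyclic with period 2.
The events fall on every Wednesday and Saturday.
Next Saturday: 2000-06-24.
The following Wednesday is 2000-06-28.
The following Saturday is 2000-07-01.
Next Wednesday: 2000-07-05.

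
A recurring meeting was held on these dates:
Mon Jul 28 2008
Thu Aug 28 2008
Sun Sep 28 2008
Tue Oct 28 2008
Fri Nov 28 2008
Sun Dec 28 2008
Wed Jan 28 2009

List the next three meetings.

Gaps: 31, 31, 30, 31, 30, 31 days — not constant. Every event is on the 28th of the month.
Pattern: the 28th of each month.
Next: February 2009 → Sat Feb 28 2009.
March 2009: Sat Mar 28 2009.
Next: April 2009 → Tue Apr 28 2009.

Sat Feb 28 2009, Sat Mar 28 2009, Tue Apr 28 2009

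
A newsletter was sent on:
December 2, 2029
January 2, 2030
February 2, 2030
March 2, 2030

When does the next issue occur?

April 2, 2030

Gaps: 31, 31, 28 days — not constant. Every event is on the 2nd of the month.
Pattern: the 2nd of each month.
Next: April 2030 → April 2, 2030.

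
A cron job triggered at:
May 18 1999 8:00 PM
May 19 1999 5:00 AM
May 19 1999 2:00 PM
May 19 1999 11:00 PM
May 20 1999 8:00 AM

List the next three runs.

The interval is a steady 9 hours (9, 9, 9, 9).
May 20 1999 8:00 AM + 9 h = May 20 1999 5:00 PM.
May 20 1999 5:00 PM + 9 h = May 21 1999 2:00 AM.
May 21 1999 2:00 AM + 9 h = May 21 1999 11:00 AM.

May 20 1999 5:00 PM, May 21 1999 2:00 AM, May 21 1999 11:00 AM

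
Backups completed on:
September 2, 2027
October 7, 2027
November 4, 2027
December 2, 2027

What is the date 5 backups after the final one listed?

May 4, 2028

Gaps: 35, 28, 28 days — a mix of 28 and 35. Every date is a Thursday.
Each is the 1st Thursday of its month.
January 2028 — 1st Thursday is January 6, 2028.
1st Thursday of February 2028: February 3, 2028.
March 2028 — 1st Thursday is March 2, 2028.
April 2028 — 1st Thursday is April 6, 2028.
May 2028 — 1st Thursday is May 4, 2028.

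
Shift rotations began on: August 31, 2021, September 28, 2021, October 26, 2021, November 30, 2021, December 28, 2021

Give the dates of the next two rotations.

January 25, 2022; February 22, 2022

Every date is a Tuesday; gaps 28, 28, 35, 28 days.
Each is the last Tuesday of its month (at least one falls on the 29th or later, ruling out '4th Tuesday').
January 2022 ends with Tuesday January 25, 2022.
Last Tuesday of February 2022: February 22, 2022.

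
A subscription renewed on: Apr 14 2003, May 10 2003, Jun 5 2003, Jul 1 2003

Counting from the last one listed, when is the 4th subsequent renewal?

The spacing is 26, 26, 26 days — always 26 days.
Jul 1 2003 + 26 days = Jul 27 2003.
Jul 27 2003 + 26 days = Aug 22 2003.
Aug 22 2003 + 26 days = Sep 17 2003.
Sep 17 2003 + 26 days = Oct 13 2003.

Oct 13 2003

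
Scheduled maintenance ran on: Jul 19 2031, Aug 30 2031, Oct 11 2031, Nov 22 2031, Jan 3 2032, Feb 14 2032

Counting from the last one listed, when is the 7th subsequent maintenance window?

Dec 4 2032

The spacing is 42, 42, 42, 42, 42 days — always 42 days.
Feb 14 2032 + 42 days = Mar 27 2032.
Mar 27 2032 + 42 days = May 8 2032.
May 8 2032 + 42 days = Jun 19 2032.
Jun 19 2032 + 42 days = Jul 31 2032.
Jul 31 2032 + 42 days = Sep 11 2032.
Sep 11 2032 + 42 days = Oct 23 2032.
Oct 23 2032 + 42 days = Dec 4 2032.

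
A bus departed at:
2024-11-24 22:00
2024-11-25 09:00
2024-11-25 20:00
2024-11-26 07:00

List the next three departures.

2024-11-26 18:00, 2024-11-27 05:00, 2024-11-27 16:00

Gaps: 11, 11, 11 hours — each event is 11 hours after the previous one.
2024-11-26 07:00 + 11 h = 2024-11-26 18:00.
2024-11-26 18:00 + 11 h = 2024-11-27 05:00.
2024-11-27 05:00 + 11 h = 2024-11-27 16:00.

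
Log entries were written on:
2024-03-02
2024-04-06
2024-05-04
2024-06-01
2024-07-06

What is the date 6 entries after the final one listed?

These are Saturdays at 28- or 35-day spacing (35, 28, 28, 35).
The pattern: 1st Saturday of the month.
August 2024 — 1st Saturday is 2024-08-03.
September 2024 — 1st Saturday is 2024-09-07.
1st Saturday of October 2024: 2024-10-05.
1st Saturday of November 2024: 2024-11-02.
December 2024 — 1st Saturday is 2024-12-07.
1st Saturday of January 2025: 2025-01-04.

2025-01-04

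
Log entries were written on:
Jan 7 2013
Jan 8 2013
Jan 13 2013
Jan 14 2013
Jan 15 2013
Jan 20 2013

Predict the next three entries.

Gaps: 1, 5, 1, 1, 5 days — not constant, but cyclic with period 3.
The events fall on every Monday, Tuesday and Sunday.
The following Monday is Jan 21 2013.
The following Tuesday is Jan 22 2013.
The following Sunday is Jan 27 2013.

Jan 21 2013, Jan 22 2013, Jan 27 2013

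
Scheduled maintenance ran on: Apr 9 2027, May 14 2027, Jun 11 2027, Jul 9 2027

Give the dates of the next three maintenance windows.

Aug 13 2027, Sep 10 2027, Oct 8 2027

These are Fridays at 28- or 35-day spacing (35, 28, 28).
The pattern: 2nd Friday of the month.
August 2027 — 2nd Friday is Aug 13 2027.
2nd Friday of September 2027: Sep 10 2027.
2nd Friday of October 2027: Oct 8 2027.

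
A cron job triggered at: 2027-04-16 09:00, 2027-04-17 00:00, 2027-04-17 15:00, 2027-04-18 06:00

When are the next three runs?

2027-04-18 21:00, 2027-04-19 12:00, 2027-04-20 03:00

Gaps: 15, 15, 15 hours — each event is 15 hours after the previous one.
2027-04-18 06:00 + 15 h = 2027-04-18 21:00.
2027-04-18 21:00 + 15 h = 2027-04-19 12:00.
2027-04-19 12:00 + 15 h = 2027-04-20 03:00.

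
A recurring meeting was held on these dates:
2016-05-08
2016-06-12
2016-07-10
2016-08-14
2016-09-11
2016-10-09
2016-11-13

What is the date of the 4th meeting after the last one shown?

2017-03-12

Gaps: 35, 28, 35, 28, 28, 35 days — a mix of 28 and 35. Every date is a Sunday.
Each is the 2nd Sunday of its month.
December 2016 — 2nd Sunday is 2016-12-11.
January 2017 — 2nd Sunday is 2017-01-08.
February 2017 — 2nd Sunday is 2017-02-12.
March 2017 — 2nd Sunday is 2017-03-12.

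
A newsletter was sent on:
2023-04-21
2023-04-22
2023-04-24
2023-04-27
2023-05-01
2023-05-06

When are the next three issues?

Gaps: 1, 2, 3, 4, 5 days — each gap is 1 larger than the previous one.
Next gap: 6 days. 2023-05-06 + 6 days = 2023-05-12.
Next gap: 7 days. 2023-05-12 + 7 days = 2023-05-19.
Next gap: 8 days. 2023-05-19 + 8 days = 2023-05-27.

2023-05-12, 2023-05-19, 2023-05-27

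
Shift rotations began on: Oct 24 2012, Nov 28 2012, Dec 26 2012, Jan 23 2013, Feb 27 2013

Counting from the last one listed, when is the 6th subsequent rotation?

Aug 28 2013

Gaps: 35, 28, 28, 35 days — a mix of 28 and 35. Every date is a Wednesday.
Each is the 4th Wednesday of its month.
March 2013 — 4th Wednesday is Mar 27 2013.
4th Wednesday of April 2013: Apr 24 2013.
4th Wednesday of May 2013: May 22 2013.
June 2013 — 4th Wednesday is Jun 26 2013.
July 2013 — 4th Wednesday is Jul 24 2013.
4th Wednesday of August 2013: Aug 28 2013.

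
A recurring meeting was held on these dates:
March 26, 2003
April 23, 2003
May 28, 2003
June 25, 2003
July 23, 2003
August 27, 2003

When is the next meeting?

September 24, 2003

All dates are Wednesdays, 28, 35, 28, 28, 35 days apart.
Specifically, the 4th Wednesday of each month.
September 2003 — 4th Wednesday is September 24, 2003.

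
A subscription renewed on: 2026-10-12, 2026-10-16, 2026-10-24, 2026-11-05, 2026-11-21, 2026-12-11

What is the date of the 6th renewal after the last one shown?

2027-07-03

Intervals are 4, 8, 12, 16, 20 days — an arithmetic progression with common difference 4.
Next gap: 24 days. 2026-12-11 + 24 days = 2027-01-04.
Next gap: 28 days. 2027-01-04 + 28 days = 2027-02-01.
Next gap: 32 days. 2027-02-01 + 32 days = 2027-03-05.
Next gap: 36 days. 2027-03-05 + 36 days = 2027-04-10.
Next gap: 40 days. 2027-04-10 + 40 days = 2027-05-20.
Next gap: 44 days. 2027-05-20 + 44 days = 2027-07-03.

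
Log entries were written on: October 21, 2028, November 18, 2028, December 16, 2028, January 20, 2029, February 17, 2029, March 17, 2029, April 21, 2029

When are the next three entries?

All dates are Saturdays, 28, 28, 35, 28, 28, 35 days apart.
Specifically, the 3rd Saturday of each month.
3rd Saturday of May 2029: May 19, 2029.
June 2029 — 3rd Saturday is June 16, 2029.
July 2029 — 3rd Saturday is July 21, 2029.

May 19, 2029; June 16, 2029; July 21, 2029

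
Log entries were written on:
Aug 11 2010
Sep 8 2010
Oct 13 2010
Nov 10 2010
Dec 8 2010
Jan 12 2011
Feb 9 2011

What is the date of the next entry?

All dates are Wednesdays, 28, 35, 28, 28, 35, 28 days apart.
Specifically, the 2nd Wednesday of each month.
2nd Wednesday of March 2011: Mar 9 2011.

Mar 9 2011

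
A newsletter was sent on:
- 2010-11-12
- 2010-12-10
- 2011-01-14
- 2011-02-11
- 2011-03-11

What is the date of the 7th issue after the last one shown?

2011-10-14

These are Fridays at 28- or 35-day spacing (28, 35, 28, 28).
The pattern: 2nd Friday of the month.
2nd Friday of April 2011: 2011-04-08.
2nd Friday of May 2011: 2011-05-13.
June 2011 — 2nd Friday is 2011-06-10.
July 2011 — 2nd Friday is 2011-07-08.
2nd Friday of August 2011: 2011-08-12.
2nd Friday of September 2011: 2011-09-09.
October 2011 — 2nd Friday is 2011-10-14.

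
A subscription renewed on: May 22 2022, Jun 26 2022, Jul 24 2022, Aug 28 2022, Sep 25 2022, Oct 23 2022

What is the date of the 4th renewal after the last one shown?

All dates are Sundays, 35, 28, 35, 28, 28 days apart.
Specifically, the 4th Sunday of each month.
November 2022 — 4th Sunday is Nov 27 2022.
December 2022 — 4th Sunday is Dec 25 2022.
4th Sunday of January 2023: Jan 22 2023.
February 2023 — 4th Sunday is Feb 26 2023.

Feb 26 2023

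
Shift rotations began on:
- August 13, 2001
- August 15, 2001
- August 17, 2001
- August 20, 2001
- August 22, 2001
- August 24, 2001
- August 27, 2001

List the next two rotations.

August 29, 2001; August 31, 2001

The gap pattern 2, 2, 3, 2, 2, 3 repeats every 3 events.
These are the Mondays, Wednesdays and Fridays of each week.
The following Wednesday is August 29, 2001.
Next Friday: August 31, 2001.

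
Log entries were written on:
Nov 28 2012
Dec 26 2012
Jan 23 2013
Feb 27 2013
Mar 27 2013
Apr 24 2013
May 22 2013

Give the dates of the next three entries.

Gaps: 28, 28, 35, 28, 28, 28 days — a mix of 28 and 35. Every date is a Wednesday.
Each is the 4th Wednesday of its month.
4th Wednesday of June 2013: Jun 26 2013.
July 2013 — 4th Wednesday is Jul 24 2013.
August 2013 — 4th Wednesday is Aug 28 2013.

Jun 26 2013, Jul 24 2013, Aug 28 2013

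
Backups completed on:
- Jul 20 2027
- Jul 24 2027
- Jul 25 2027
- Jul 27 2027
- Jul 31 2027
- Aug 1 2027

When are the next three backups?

Aug 3 2027, Aug 7 2027, Aug 8 2027

Every event lands on a Tuesday or Saturday or Sunday (gaps cycle 4, 1, 2, 4, 1).
So the schedule is: every Tuesday, Saturday and Sunday.
Next Tuesday: Aug 3 2027.
The following Saturday is Aug 7 2027.
Next Sunday: Aug 8 2027.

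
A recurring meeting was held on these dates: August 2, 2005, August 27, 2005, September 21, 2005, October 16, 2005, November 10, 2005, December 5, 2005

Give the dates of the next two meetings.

December 30, 2005; January 24, 2006

Gaps between consecutive events: 25, 25, 25, 25, 25 days — a constant 25-day interval.
December 5, 2005 + 25 days = December 30, 2005.
December 30, 2005 + 25 days = January 24, 2006.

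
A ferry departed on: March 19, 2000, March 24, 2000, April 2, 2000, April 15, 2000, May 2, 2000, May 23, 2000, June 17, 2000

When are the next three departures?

July 16, 2000; August 18, 2000; September 24, 2000

The spacing grows by 4 each time: 5, 9, 13, 17, 21, 25 days.
Next gap: 29 days. June 17, 2000 + 29 days = July 16, 2000.
Next gap: 33 days. July 16, 2000 + 33 days = August 18, 2000.
Next gap: 37 days. August 18, 2000 + 37 days = September 24, 2000.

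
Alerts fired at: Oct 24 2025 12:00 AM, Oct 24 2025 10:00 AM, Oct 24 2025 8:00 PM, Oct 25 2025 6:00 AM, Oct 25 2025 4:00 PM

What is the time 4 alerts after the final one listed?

Gaps: 10, 10, 10, 10 hours — each event is 10 hours after the previous one.
Oct 25 2025 4:00 PM + 10 h = Oct 26 2025 2:00 AM.
Oct 26 2025 2:00 AM + 10 h = Oct 26 2025 12:00 PM.
Oct 26 2025 12:00 PM + 10 h = Oct 26 2025 10:00 PM.
Oct 26 2025 10:00 PM + 10 h = Oct 27 2025 8:00 AM.

Oct 27 2025 8:00 AM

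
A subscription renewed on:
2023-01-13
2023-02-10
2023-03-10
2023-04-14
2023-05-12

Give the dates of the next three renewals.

These are Fridays at 28- or 35-day spacing (28, 28, 35, 28).
The pattern: 2nd Friday of the month.
June 2023 — 2nd Friday is 2023-06-09.
2nd Friday of July 2023: 2023-07-14.
2nd Friday of August 2023: 2023-08-11.

2023-06-09, 2023-07-14, 2023-08-11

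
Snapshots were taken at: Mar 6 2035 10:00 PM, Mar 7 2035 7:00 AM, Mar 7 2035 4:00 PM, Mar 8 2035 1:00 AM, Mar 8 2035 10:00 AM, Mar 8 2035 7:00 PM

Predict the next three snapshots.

Mar 9 2035 4:00 AM, Mar 9 2035 1:00 PM, Mar 9 2035 10:00 PM

Spacing: 9, 9, 9, 9, 9 h — constant 9 h.
Mar 8 2035 7:00 PM + 9 h = Mar 9 2035 4:00 AM.
Mar 9 2035 4:00 AM + 9 h = Mar 9 2035 1:00 PM.
Mar 9 2035 1:00 PM + 9 h = Mar 9 2035 10:00 PM.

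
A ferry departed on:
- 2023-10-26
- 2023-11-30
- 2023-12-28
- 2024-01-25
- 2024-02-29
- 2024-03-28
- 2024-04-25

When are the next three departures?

2024-05-30, 2024-06-27, 2024-07-25

Every date is a Thursday; gaps 35, 28, 28, 35, 28, 28 days.
Each is the last Thursday of its month (at least one falls on the 29th or later, ruling out '4th Thursday').
Last Thursday of May 2024: 2024-05-30.
Last Thursday of June 2024: 2024-06-27.
Last Thursday of July 2024: 2024-07-25.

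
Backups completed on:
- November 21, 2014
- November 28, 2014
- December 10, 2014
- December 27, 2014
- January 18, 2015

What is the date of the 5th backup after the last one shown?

Intervals are 7, 12, 17, 22 days — an arithmetic progression with common difference 5.
Next gap: 27 days. January 18, 2015 + 27 days = February 14, 2015.
Next gap: 32 days. February 14, 2015 + 32 days = March 18, 2015.
Next gap: 37 days. March 18, 2015 + 37 days = April 24, 2015.
Next gap: 42 days. April 24, 2015 + 42 days = June 5, 2015.
Next gap: 47 days. June 5, 2015 + 47 days = July 22, 2015.

July 22, 2015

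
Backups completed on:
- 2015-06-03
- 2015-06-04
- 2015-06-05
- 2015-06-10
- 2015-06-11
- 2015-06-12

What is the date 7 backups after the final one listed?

Gaps: 1, 1, 5, 1, 1 days — not constant, but cyclic with period 3.
The events fall on every Wednesday, Thursday and Friday.
The following Wednesday is 2015-06-17.
The following Thursday is 2015-06-18.
Next Friday: 2015-06-19.
Next Wednesday: 2015-06-24.
Next Thursday: 2015-06-25.
The following Friday is 2015-06-26.
Next Wednesday: 2015-07-01.

2015-07-01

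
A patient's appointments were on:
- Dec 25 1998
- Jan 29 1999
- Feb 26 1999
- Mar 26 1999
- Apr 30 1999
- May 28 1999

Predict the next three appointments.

Jun 25 1999, Jul 30 1999, Aug 27 1999

Every date is a Friday; gaps 35, 28, 28, 35, 28 days.
Each is the last Friday of its month (at least one falls on the 29th or later, ruling out '4th Friday').
Last Friday of June 1999: Jun 25 1999.
Last Friday of July 1999: Jul 30 1999.
August 1999 ends with Friday Aug 27 1999.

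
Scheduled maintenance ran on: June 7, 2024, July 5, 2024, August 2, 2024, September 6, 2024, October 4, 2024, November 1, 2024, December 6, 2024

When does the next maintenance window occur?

All dates are Fridays, 28, 28, 35, 28, 28, 35 days apart.
Specifically, the 1st Friday of each month.
1st Friday of January 2025: January 3, 2025.

January 3, 2025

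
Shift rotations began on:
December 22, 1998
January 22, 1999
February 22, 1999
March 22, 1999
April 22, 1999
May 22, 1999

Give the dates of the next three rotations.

June 22, 1999; July 22, 1999; August 22, 1999

The day-of-month is always 22 (31, 31, 28, 31, 30 days between events).
So this recurs on the 22nd of each month.
Next: June 1999 → June 22, 1999.
July 1999: July 22, 1999.
Next: August 1999 → August 22, 1999.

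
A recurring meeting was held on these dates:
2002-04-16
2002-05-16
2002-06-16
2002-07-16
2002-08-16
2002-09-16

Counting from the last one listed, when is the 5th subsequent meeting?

2003-02-16

The day-of-month is always 16 (30, 31, 30, 31, 31 days between events).
So this recurs on the 16th of each month.
Next: October 2002 → 2002-10-16.
November 2002: 2002-11-16.
December 2002: 2002-12-16.
Next: January 2003 → 2003-01-16.
February 2003: 2003-02-16.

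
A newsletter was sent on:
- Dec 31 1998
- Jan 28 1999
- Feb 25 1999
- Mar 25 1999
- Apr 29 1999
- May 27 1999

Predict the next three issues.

Every date is a Thursday; gaps 28, 28, 28, 35, 28 days.
Each is the last Thursday of its month (at least one falls on the 29th or later, ruling out '4th Thursday').
June 1999 ends with Thursday Jun 24 1999.
Last Thursday of July 1999: Jul 29 1999.
Last Thursday of August 1999: Aug 26 1999.

Jun 24 1999, Jul 29 1999, Aug 26 1999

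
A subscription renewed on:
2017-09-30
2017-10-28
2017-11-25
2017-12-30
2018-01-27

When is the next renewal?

2018-02-24

All Saturdays; the gaps (28, 28, 35, 28) vary with month length.
This is the last Saturday of each month.
February 2018 ends with Saturday 2018-02-24.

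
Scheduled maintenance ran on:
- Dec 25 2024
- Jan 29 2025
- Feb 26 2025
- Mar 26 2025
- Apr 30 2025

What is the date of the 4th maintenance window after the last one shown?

Aug 27 2025

Every date is a Wednesday; gaps 35, 28, 28, 35 days.
Each is the last Wednesday of its month (at least one falls on the 29th or later, ruling out '4th Wednesday').
May 2025 ends with Wednesday May 28 2025.
Last Wednesday of June 2025: Jun 25 2025.
Last Wednesday of July 2025: Jul 30 2025.
August 2025 ends with Wednesday Aug 27 2025.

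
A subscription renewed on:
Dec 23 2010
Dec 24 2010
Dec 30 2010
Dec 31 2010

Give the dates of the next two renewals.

Jan 6 2011, Jan 7 2011

The gap pattern 1, 6, 1 repeats every 2 events.
These are the Thursdays and Fridays of each week.
The following Thursday is Jan 6 2011.
The following Friday is Jan 7 2011.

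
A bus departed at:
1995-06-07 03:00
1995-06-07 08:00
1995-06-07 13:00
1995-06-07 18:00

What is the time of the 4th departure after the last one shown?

Gaps: 5, 5, 5 hours — each event is 5 hours after the previous one.
1995-06-07 18:00 + 5 h = 1995-06-07 23:00.
1995-06-07 23:00 + 5 h = 1995-06-08 04:00.
1995-06-08 04:00 + 5 h = 1995-06-08 09:00.
1995-06-08 09:00 + 5 h = 1995-06-08 14:00.

1995-06-08 14:00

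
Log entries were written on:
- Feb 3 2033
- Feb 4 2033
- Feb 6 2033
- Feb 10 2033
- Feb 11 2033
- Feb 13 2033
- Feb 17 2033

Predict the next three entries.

Feb 18 2033, Feb 20 2033, Feb 24 2033

Gaps: 1, 2, 4, 1, 2, 4 days — not constant, but cyclic with period 3.
The events fall on every Thursday, Friday and Sunday.
Next Friday: Feb 18 2033.
Next Sunday: Feb 20 2033.
Next Thursday: Feb 24 2033.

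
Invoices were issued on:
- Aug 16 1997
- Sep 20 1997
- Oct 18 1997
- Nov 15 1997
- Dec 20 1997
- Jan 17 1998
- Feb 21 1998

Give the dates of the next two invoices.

Mar 21 1998, Apr 18 1998

All dates are Saturdays, 35, 28, 28, 35, 28, 35 days apart.
Specifically, the 3rd Saturday of each month.
March 1998 — 3rd Saturday is Mar 21 1998.
April 1998 — 3rd Saturday is Apr 18 1998.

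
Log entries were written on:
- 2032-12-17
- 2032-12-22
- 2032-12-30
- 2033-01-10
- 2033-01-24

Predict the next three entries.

2033-02-10, 2033-03-02, 2033-03-25

Intervals are 5, 8, 11, 14 days — an arithmetic progression with common difference 3.
Next gap: 17 days. 2033-01-24 + 17 days = 2033-02-10.
Next gap: 20 days. 2033-02-10 + 20 days = 2033-03-02.
Next gap: 23 days. 2033-03-02 + 23 days = 2033-03-25.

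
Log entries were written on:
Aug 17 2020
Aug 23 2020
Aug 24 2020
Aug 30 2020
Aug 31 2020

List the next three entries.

Every event lands on a Monday or Sunday (gaps cycle 6, 1, 6, 1).
So the schedule is: every Monday and Sunday.
Next Sunday: Sep 6 2020.
Next Monday: Sep 7 2020.
The following Sunday is Sep 13 2020.

Sep 6 2020, Sep 7 2020, Sep 13 2020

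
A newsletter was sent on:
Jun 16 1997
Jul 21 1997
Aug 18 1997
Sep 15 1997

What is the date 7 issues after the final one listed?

Apr 20 1998

Gaps: 35, 28, 28 days — a mix of 28 and 35. Every date is a Monday.
Each is the 3rd Monday of its month.
3rd Monday of October 1997: Oct 20 1997.
November 1997 — 3rd Monday is Nov 17 1997.
December 1997 — 3rd Monday is Dec 15 1997.
3rd Monday of January 1998: Jan 19 1998.
3rd Monday of February 1998: Feb 16 1998.
3rd Monday of March 1998: Mar 16 1998.
3rd Monday of April 1998: Apr 20 1998.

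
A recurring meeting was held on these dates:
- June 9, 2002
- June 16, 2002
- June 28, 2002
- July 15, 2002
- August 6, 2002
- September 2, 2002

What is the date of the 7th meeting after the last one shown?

July 28, 2003

Gaps: 7, 12, 17, 22, 27 days — each gap is 5 larger than the previous one.
Next gap: 32 days. September 2, 2002 + 32 days = October 4, 2002.
Next gap: 37 days. October 4, 2002 + 37 days = November 10, 2002.
Next gap: 42 days. November 10, 2002 + 42 days = December 22, 2002.
Next gap: 47 days. December 22, 2002 + 47 days = February 7, 2003.
Next gap: 52 days. February 7, 2003 + 52 days = March 31, 2003.
Next gap: 57 days. March 31, 2003 + 57 days = May 27, 2003.
Next gap: 62 days. May 27, 2003 + 62 days = July 28, 2003.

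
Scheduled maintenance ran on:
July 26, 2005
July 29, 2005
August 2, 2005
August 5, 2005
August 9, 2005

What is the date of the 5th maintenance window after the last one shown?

The gap pattern 3, 4, 3, 4 repeats every 2 events.
These are the Tuesdays and Fridays of each week.
The following Friday is August 12, 2005.
Next Tuesday: August 16, 2005.
Next Friday: August 19, 2005.
The following Tuesday is August 23, 2005.
Next Friday: August 26, 2005.

August 26, 2005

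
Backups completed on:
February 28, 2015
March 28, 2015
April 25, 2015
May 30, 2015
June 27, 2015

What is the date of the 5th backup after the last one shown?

November 28, 2015

These are Saturdays with 28, 28, 35, 28-day gaps.
Each is the final Saturday of its month — May 30, 2015 is past the 28th, so '4th Saturday' doesn't fit.
Last Saturday of July 2015: July 25, 2015.
August 2015 ends with Saturday August 29, 2015.
September 2015 ends with Saturday September 26, 2015.
October 2015 ends with Saturday October 31, 2015.
November 2015 ends with Saturday November 28, 2015.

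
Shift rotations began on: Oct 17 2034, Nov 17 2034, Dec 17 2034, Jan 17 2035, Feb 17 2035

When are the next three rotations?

The day-of-month is always 17 (31, 30, 31, 31 days between events).
So this recurs on the 17th of each month.
Next: March 2035 → Mar 17 2035.
Next: April 2035 → Apr 17 2035.
Next: May 2035 → May 17 2035.

Mar 17 2035, Apr 17 2035, May 17 2035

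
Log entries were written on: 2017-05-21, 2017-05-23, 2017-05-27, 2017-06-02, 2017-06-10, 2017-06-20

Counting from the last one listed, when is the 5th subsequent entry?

The spacing grows by 2 each time: 2, 4, 6, 8, 10 days.
Next gap: 12 days. 2017-06-20 + 12 days = 2017-07-02.
Next gap: 14 days. 2017-07-02 + 14 days = 2017-07-16.
Next gap: 16 days. 2017-07-16 + 16 days = 2017-08-01.
Next gap: 18 days. 2017-08-01 + 18 days = 2017-08-19.
Next gap: 20 days. 2017-08-19 + 20 days = 2017-09-08.

2017-09-08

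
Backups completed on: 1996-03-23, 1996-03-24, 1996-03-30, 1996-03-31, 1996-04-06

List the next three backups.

The gap pattern 1, 6, 1, 6 repeats every 2 events.
These are the Saturdays and Sundays of each week.
Next Sunday: 1996-04-07.
The following Saturday is 1996-04-13.
Next Sunday: 1996-04-14.

1996-04-07, 1996-04-13, 1996-04-14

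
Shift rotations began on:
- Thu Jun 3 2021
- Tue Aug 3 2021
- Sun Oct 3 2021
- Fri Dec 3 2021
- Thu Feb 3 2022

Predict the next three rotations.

Sun Apr 3 2022, Fri Jun 3 2022, Wed Aug 3 2022

The day-of-month is always 3 (61, 61, 61, 62 days between events).
So this recurs on the 3rd of every 2 months.
Next: April 2022 → Sun Apr 3 2022.
Next: June 2022 → Fri Jun 3 2022.
August 2022: Wed Aug 3 2022.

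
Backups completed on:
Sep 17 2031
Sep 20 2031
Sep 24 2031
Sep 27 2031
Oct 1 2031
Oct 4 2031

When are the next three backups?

Every event lands on a Wednesday or Saturday (gaps cycle 3, 4, 3, 4, 3).
So the schedule is: every Wednesday and Saturday.
The following Wednesday is Oct 8 2031.
The following Saturday is Oct 11 2031.
Next Wednesday: Oct 15 2031.

Oct 8 2031, Oct 11 2031, Oct 15 2031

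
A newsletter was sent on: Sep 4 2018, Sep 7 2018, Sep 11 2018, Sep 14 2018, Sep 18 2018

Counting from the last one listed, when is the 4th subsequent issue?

Oct 2 2018

Gaps: 3, 4, 3, 4 days — not constant, but cyclic with period 2.
The events fall on every Tuesday and Friday.
The following Friday is Sep 21 2018.
The following Tuesday is Sep 25 2018.
Next Friday: Sep 28 2018.
The following Tuesday is Oct 2 2018.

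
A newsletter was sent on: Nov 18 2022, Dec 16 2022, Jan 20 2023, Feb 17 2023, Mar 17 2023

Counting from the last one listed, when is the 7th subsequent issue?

Oct 20 2023

These are Fridays at 28- or 35-day spacing (28, 35, 28, 28).
The pattern: 3rd Friday of the month.
3rd Friday of April 2023: Apr 21 2023.
3rd Friday of May 2023: May 19 2023.
3rd Friday of June 2023: Jun 16 2023.
July 2023 — 3rd Friday is Jul 21 2023.
August 2023 — 3rd Friday is Aug 18 2023.
September 2023 — 3rd Friday is Sep 15 2023.
3rd Friday of October 2023: Oct 20 2023.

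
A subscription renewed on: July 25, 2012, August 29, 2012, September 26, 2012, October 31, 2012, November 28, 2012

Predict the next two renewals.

Every date is a Wednesday; gaps 35, 28, 35, 28 days.
Each is the last Wednesday of its month (at least one falls on the 29th or later, ruling out '4th Wednesday').
Last Wednesday of December 2012: December 26, 2012.
Last Wednesday of January 2013: January 30, 2013.

December 26, 2012; January 30, 2013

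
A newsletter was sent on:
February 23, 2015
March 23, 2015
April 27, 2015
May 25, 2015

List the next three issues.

June 22, 2015; July 27, 2015; August 24, 2015

These are Mondays at 28- or 35-day spacing (28, 35, 28).
The pattern: 4th Monday of the month.
June 2015 — 4th Monday is June 22, 2015.
4th Monday of July 2015: July 27, 2015.
4th Monday of August 2015: August 24, 2015.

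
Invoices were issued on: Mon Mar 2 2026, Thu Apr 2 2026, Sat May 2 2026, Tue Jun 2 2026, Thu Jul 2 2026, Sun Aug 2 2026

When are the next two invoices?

Each date is the 2nd; the gaps (31, 30, 31, 30, 31) track the month lengths.
The rule is the 2nd of each month.
Next: September 2026 → Wed Sep 2 2026.
October 2026: Fri Oct 2 2026.

Wed Sep 2 2026, Fri Oct 2 2026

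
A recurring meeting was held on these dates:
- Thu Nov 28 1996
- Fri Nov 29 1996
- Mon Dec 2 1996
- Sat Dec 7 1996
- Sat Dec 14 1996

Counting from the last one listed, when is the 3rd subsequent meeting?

Thu Jan 16 1997

Intervals are 1, 3, 5, 7 days — an arithmetic progression with common difference 2.
Next gap: 9 days. Sat Dec 14 1996 + 9 days = Mon Dec 23 1996.
Next gap: 11 days. Mon Dec 23 1996 + 11 days = Fri Jan 3 1997.
Next gap: 13 days. Fri Jan 3 1997 + 13 days = Thu Jan 16 1997.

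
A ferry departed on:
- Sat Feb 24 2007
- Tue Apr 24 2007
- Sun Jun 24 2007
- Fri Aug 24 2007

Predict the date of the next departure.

Wed Oct 24 2007

Gaps: 59, 61, 61 days — not constant. Every event is on the 24th of the month.
Pattern: the 24th of every 2 months.
Next: October 2007 → Wed Oct 24 2007.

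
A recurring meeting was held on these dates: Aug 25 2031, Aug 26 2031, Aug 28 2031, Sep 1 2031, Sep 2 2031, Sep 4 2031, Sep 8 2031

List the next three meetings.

Every event lands on a Monday or Tuesday or Thursday (gaps cycle 1, 2, 4, 1, 2, 4).
So the schedule is: every Monday, Tuesday and Thursday.
The following Tuesday is Sep 9 2031.
Next Thursday: Sep 11 2031.
Next Monday: Sep 15 2031.

Sep 9 2031, Sep 11 2031, Sep 15 2031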